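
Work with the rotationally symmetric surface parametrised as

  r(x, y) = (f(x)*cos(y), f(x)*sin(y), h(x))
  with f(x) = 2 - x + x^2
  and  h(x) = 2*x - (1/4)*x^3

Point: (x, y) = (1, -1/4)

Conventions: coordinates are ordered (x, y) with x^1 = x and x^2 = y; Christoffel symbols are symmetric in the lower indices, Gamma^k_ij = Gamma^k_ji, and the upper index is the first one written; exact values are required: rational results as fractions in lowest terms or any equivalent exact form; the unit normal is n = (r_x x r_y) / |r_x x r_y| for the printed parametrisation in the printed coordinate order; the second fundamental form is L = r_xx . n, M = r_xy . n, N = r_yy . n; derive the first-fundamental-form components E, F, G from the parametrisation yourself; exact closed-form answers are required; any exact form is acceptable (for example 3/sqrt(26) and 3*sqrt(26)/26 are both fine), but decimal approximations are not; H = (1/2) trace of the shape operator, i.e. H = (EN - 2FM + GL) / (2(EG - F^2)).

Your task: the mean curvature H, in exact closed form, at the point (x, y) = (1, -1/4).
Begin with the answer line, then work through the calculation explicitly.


Answer: H = -307*sqrt(41)/6724

f = 2, f' = 1, f'' = 2, h' = 5/4, h'' = -3/2
E = 41/16, F = 0, G = 4; answer radicand W^2 = 41/16
unnormalised second-form numerators: l = -4, m = 0, n = 5/2; L = l/sqrt(41/16), and similarly M = m/sqrt(W^2), N = n/sqrt(W^2)
H = (E*n - 2*F*m + G*l) / (2*(EG - F^2)*sqrt(W^2)); E*n - 2*F*m + G*l = -307/32, EG - F^2 = 41/4, so H = (-307/656)/sqrt(41/16)


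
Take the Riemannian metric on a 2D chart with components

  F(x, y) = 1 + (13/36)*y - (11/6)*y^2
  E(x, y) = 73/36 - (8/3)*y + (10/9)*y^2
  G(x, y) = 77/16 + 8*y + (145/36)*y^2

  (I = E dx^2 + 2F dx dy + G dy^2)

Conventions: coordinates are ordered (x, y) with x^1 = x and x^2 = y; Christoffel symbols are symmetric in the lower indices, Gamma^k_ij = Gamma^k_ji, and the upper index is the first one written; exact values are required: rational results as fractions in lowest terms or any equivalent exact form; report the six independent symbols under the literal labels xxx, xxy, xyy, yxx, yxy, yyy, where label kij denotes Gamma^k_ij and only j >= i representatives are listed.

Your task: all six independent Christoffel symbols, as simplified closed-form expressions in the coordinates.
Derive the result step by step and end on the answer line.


E = 73/36 - (8/3)*y + (10/9)*y^2; F = 1 + (13/36)*y - (11/6)*y^2; G = 77/16 + 8*y + (145/36)*y^2
Gamma^k_ij = (1/2) g^{kl} (d_i g_jl + d_j g_il - d_l g_ij), with g^inv = (1/(EG-F^2)) [[G, -F], [-F, E]]
first partials: E_x = 0, E_y = -8/3 + (20/9)*y, F_x = 0, F_y = 13/36 - (11/3)*y, G_x = 0, G_y = 8 + (145/18)*y
D = EG - F^2 = 5045/576 + (8/3)*y - (925/216)*y^2 - (19/36)*y^3 + (361/324)*y^4
expanded: Gamma^x_xx = (G E_x - 2F F_x + F E_y)/(2D), Gamma^x_xy = (G E_y - F G_x)/(2D), Gamma^x_yy = (2G F_y - G G_x - F G_y)/(2D), Gamma^y_xx = (2E F_x - E E_y - F E_x)/(2D), Gamma^y_xy = (E G_x - F E_y)/(2D), Gamma^y_yy = (E G_y - 2F F_y + F G_x)/(2D); substitute and cancel common factors

Answer: Gamma_xxx = (-10560*y^3 + 14752*y^2 + 3264*y - 6912)/(5776*y^4 - 2736*y^3 - 22200*y^2 + 13824*y + 45405), Gamma_xxy = (23200*y^3 + 18240*y^2 - 27576*y - 33264)/(5776*y^4 - 2736*y^3 - 22200*y^2 + 13824*y + 45405), Gamma_xyy = (-38280*y^3 - 114048*y^2 - 104868*y - 11727)/(5776*y^4 - 2736*y^3 - 22200*y^2 + 13824*y + 45405), Gamma_yxx = (-6400*y^3 + 23040*y^2 - 30112*y + 14016)/(5776*y^4 - 2736*y^3 - 22200*y^2 + 13824*y + 45405), Gamma_yxy = (10560*y^3 - 14752*y^2 - 3264*y + 6912)/(5776*y^4 - 2736*y^3 - 22200*y^2 + 13824*y + 45405), Gamma_yyy = (-11648*y^3 - 22344*y^2 + 5376*y + 40176)/(5776*y^4 - 2736*y^3 - 22200*y^2 + 13824*y + 45405)


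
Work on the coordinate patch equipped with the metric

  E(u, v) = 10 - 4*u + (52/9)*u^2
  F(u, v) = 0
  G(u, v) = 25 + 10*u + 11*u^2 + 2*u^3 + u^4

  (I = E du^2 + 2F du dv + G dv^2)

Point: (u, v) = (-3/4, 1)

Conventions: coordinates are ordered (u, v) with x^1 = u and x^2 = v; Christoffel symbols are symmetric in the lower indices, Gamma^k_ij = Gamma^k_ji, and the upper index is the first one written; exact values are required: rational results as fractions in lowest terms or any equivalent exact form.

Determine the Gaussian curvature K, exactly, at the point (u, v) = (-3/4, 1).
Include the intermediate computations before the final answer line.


E = 65/4, F = 0, G = 5929/256, EG - F^2 = 385385/1024 at the point
E_u = -38/3, E_v = 0, F_u = 0, F_v = 0, G_u = -77/16, G_v = 0
E_vv = 0, F_uv = 0, G_uu = 79/4
Brioschi: K = (det M1 - det M2) / (EG - F^2)^2 with the standard first/second-derivative matrices M1, M2.
M1 = [[-E_vv/2 + F_uv - G_uu/2, E_u/2, F_u - E_v/2], [F_v - G_u/2, E, F], [G_v/2, F, G]] = [[-79/8, -19/3, 0], [77/32, 65/4, 0], [0, 0, 5929/256]]; det M1 = -41331059/12288
M2 = [[0, E_v/2, G_u/2], [E_v/2, E, F], [G_u/2, F, G]] = [[0, 0, -77/32], [0, 65/4, 0], [-77/32, 0, 5929/256]]; det M2 = -385385/4096
det M1 - det M2 = -5021863/1536; K = -5021863/1536 / (385385/1024)^2 = -2048/88725

Answer: K = -2048/88725


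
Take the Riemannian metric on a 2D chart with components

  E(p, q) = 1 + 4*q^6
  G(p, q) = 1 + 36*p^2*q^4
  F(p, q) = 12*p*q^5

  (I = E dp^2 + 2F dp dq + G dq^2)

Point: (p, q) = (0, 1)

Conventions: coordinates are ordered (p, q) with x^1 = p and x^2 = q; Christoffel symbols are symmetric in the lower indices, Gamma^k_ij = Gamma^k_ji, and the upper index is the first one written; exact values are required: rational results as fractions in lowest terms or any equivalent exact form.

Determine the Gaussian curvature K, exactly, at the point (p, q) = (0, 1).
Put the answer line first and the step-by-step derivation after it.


Answer: K = -36/25

E = 5, F = 0, G = 1, EG - F^2 = 5 at the point
E_p = 0, E_q = 24, F_p = 12, F_q = 0, G_p = 0, G_q = 0
E_qq = 120, F_pq = 60, G_pp = 72
By Brioschi, K is (det M1 - det M2) divided by (EG - F^2) squared.
M1 = [[-E_qq/2 + F_pq - G_pp/2, E_p/2, F_p - E_q/2], [F_q - G_p/2, E, F], [G_q/2, F, G]] = [[-36, 0, 0], [0, 5, 0], [0, 0, 1]]; det M1 = -180
M2 = [[0, E_q/2, G_p/2], [E_q/2, E, F], [G_p/2, F, G]] = [[0, 12, 0], [12, 5, 0], [0, 0, 1]]; det M2 = -144
det M1 - det M2 = -36; K = -36 / (5)^2 = -36/25


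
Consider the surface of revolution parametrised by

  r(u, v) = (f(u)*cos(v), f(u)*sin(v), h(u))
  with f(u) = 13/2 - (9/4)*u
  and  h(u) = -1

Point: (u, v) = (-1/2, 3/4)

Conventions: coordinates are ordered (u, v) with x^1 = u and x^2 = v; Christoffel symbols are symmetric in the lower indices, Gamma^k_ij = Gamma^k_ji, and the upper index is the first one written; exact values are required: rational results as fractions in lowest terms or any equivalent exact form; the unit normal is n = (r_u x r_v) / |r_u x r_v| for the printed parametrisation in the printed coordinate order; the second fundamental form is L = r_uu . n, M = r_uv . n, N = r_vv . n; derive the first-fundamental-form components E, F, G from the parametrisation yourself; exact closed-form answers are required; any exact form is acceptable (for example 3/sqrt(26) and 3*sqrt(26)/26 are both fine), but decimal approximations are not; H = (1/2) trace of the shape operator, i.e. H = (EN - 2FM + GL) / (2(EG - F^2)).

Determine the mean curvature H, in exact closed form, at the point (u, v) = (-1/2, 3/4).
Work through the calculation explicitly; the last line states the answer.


f = 61/8, f' = -9/4, f'' = 0, h' = 0, h'' = 0
E = 81/16, F = 0, G = 3721/64; answer radicand W^2 = 81/16
unnormalised second-form numerators: l = 0, m = 0, n = 0; L = l/sqrt(81/16), and similarly M = m/sqrt(W^2), N = n/sqrt(W^2)
H = (E*n - 2*F*m + G*l) / (2*(EG - F^2)*sqrt(W^2)); E*n - 2*F*m + G*l = 0, EG - F^2 = 301401/1024, so H = (0)/sqrt(81/16)

Answer: H = 0


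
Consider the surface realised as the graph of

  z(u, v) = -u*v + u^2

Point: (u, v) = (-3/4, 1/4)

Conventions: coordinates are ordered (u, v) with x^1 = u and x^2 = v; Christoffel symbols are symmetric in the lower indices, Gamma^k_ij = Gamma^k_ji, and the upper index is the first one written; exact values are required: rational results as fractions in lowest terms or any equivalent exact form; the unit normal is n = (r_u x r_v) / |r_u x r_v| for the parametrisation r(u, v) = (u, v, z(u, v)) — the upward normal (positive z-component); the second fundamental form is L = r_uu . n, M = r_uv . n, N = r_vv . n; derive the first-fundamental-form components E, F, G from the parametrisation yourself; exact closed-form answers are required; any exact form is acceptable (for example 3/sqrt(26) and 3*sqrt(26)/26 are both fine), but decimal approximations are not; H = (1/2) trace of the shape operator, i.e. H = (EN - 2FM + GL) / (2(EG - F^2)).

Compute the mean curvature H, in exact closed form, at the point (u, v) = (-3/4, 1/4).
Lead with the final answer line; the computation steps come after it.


Answer: H = 4*sqrt(74)/1369

z_u = -7/4, z_v = 3/4, z_uu = 2, z_uv = -1, z_vv = 0
E = 65/16, F = -21/16, G = 25/16; answer radicand W^2 = 37/8
unnormalised second-form numerators: l = 2, m = -1, n = 0; L = l/sqrt(37/8), and similarly M = m/sqrt(W^2), N = n/sqrt(W^2)
H = (E*n - 2*F*m + G*l) / (2*(EG - F^2)*sqrt(W^2)); E*n - 2*F*m + G*l = 1/2, EG - F^2 = 37/8, so H = (2/37)/sqrt(37/8)


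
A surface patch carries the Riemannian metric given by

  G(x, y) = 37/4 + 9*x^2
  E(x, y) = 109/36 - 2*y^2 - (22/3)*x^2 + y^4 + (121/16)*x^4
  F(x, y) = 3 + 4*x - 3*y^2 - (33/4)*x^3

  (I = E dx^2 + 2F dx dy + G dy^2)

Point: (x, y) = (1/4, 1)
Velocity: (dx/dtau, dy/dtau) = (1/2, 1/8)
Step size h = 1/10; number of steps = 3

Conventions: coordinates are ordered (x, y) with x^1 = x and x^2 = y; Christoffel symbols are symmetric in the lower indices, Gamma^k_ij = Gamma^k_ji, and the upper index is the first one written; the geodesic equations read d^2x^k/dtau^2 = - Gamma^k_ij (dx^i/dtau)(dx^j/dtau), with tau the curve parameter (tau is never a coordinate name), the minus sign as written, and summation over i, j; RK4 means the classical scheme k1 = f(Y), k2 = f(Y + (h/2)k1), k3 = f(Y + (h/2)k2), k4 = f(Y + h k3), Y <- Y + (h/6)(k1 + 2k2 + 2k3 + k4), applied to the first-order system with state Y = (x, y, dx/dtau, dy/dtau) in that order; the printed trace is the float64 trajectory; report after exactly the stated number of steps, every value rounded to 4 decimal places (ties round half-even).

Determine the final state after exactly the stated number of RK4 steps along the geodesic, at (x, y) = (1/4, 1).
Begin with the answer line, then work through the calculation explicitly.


Answer: x = 0.4252, y = 1.0317, dx/dtau = 0.7048, dy/dtau = 0.0867

f(Y) = (dx/dtau, dy/dtau, -Gamma^x_ij Y'^i Y'^j, -Gamma^y_ij Y'^i Y'^j) with the Gammas evaluated at the stage position; h = 0.100000; intermediate values shown to 6 dp
step 0: x = 0.2500, y = 1.0000, dx/dtau = 0.5000, dy/dtau = 0.1250
step 1:
  k1: at (x, y) = (0.250000, 1.000000), (dx/dtau, dy/dtau) = (0.500000, 0.125000); Gamma_xxx = -1.192635, Gamma_xxy = -0.131266, Gamma_xyy = -5.421728, Gamma_yxx = 0.355875, Gamma_yxy = 0.240952, Gamma_yyy = 0.481308; k1 = (0.500000, 0.125000, 0.399281, -0.126608)
  k2: at (x, y) = (0.275000, 1.006250), (dx/dtau, dy/dtau) = (0.519964, 0.118670); Gamma_xxx = -1.316052, Gamma_xxy = -0.136968, Gamma_xyy = -5.925060, Gamma_yxx = 0.329828, Gamma_yxy = 0.261515, Gamma_yyy = 0.531497; k2 = (0.519964, 0.118670, 0.456154, -0.128931)
  k3: at (x, y) = (0.275998, 1.005933), (dx/dtau, dy/dtau) = (0.522808, 0.118553); Gamma_xxx = -1.322285, Gamma_xxy = -0.139448, Gamma_xyy = -5.946970, Gamma_yxx = 0.329518, Gamma_yxy = 0.262568, Gamma_yyy = 0.535607; k3 = (0.522808, 0.118553, 0.462288, -0.130143)
  k4: at (x, y) = (0.302281, 1.011855), (dx/dtau, dy/dtau) = (0.546229, 0.111986); Gamma_xxx = -1.457247, Gamma_xxy = -0.147426, Gamma_xyy = -6.564601, Gamma_yxx = 0.299422, Gamma_yxy = 0.283413, Gamma_yyy = 0.592892; k4 = (0.546229, 0.111986, 0.535154, -0.131445)
  Y <- Y + (h/6)(k1 + 2k2 + 2k3 + k4): x = 0.3022, y = 1.0119, dx/dtau = 0.5462, dy/dtau = 0.1121
step 2:
  k1: at (x, y) = (0.302196, 1.011857), (dx/dtau, dy/dtau) = (0.546189, 0.112063); Gamma_xxx = -1.456757, Gamma_xxy = -0.147309, Gamma_xyy = -6.562427, Gamma_yxx = 0.299494, Gamma_yxy = 0.283338, Gamma_yyy = 0.592619; k1 = (0.546189, 0.112063, 0.535028, -0.131473)
  k2: at (x, y) = (0.329506, 1.017460), (dx/dtau, dy/dtau) = (0.572940, 0.105490); Gamma_xxx = -1.602459, Gamma_xxy = -0.156712, Gamma_xyy = -7.316525, Gamma_yxx = 0.265067, Gamma_yxy = 0.304022, Gamma_yyy = 0.656163; k2 = (0.572940, 0.105490, 0.626386, -0.131063)
  k3: at (x, y) = (0.330843, 1.017132), (dx/dtau, dy/dtau) = (0.577508, 0.105510); Gamma_xxx = -1.611223, Gamma_xxy = -0.160144, Gamma_xyy = -7.358339, Gamma_yxx = 0.264236, Gamma_yxy = 0.305329, Gamma_yyy = 0.662095; k3 = (0.577508, 0.105510, 0.638800, -0.132706)
  k4: at (x, y) = (0.359947, 1.022408), (dx/dtau, dy/dtau) = (0.610069, 0.098793); Gamma_xxx = -1.773410, Gamma_xxy = -0.171631, Gamma_xyy = -8.328281, Gamma_yxx = 0.223751, Gamma_yxy = 0.326157, Gamma_yyy = 0.734870; k4 = (0.610069, 0.098793, 0.762007, -0.129764)
  Y <- Y + (h/6)(k1 + 2k2 + 2k3 + k4): x = 0.3598, y = 1.0224, dx/dtau = 0.6100, dy/dtau = 0.0989
step 3:
  k1: at (x, y) = (0.359815, 1.022405), (dx/dtau, dy/dtau) = (0.609979, 0.098917); Gamma_xxx = -1.772610, Gamma_xxy = -0.171470, Gamma_xyy = -8.323392, Gamma_yxx = 0.223911, Gamma_yxy = 0.326054, Gamma_yyy = 0.734431; k1 = (0.609979, 0.098917, 0.761675, -0.129844)
  k2: at (x, y) = (0.390314, 1.027351), (dx/dtau, dy/dtau) = (0.648062, 0.092425); Gamma_xxx = -1.949048, Gamma_xxy = -0.182944, Gamma_xyy = -9.560569, Gamma_yxx = 0.176830, Gamma_yxy = 0.346317, Gamma_yyy = 0.814043; k2 = (0.648062, 0.092425, 0.922156, -0.122707)
  k3: at (x, y) = (0.392219, 1.027026), (dx/dtau, dy/dtau) = (0.656087, 0.092782); Gamma_xxx = -1.962042, Gamma_xxy = -0.187646, Gamma_xyy = -9.650543, Gamma_yxx = 0.174820, Gamma_yxy = 0.347934, Gamma_yyy = 0.822848; k3 = (0.656087, 0.092782, 0.950482, -0.124694)
  k4: at (x, y) = (0.425424, 1.031683), (dx/dtau, dy/dtau) = (0.705027, 0.086448); Gamma_xxx = -2.160357, Gamma_xxy = -0.197854, Gamma_xyy = -11.355539, Gamma_yxx = 0.117161, Gamma_yxy = 0.367834, Gamma_yyy = 0.911641; k4 = (0.705027, 0.086448, 1.182813, -0.109887)
  Y <- Y + (h/6)(k1 + 2k2 + 2k3 + k4): x = 0.4252, y = 1.0317, dx/dtau = 0.7048, dy/dtau = 0.0867


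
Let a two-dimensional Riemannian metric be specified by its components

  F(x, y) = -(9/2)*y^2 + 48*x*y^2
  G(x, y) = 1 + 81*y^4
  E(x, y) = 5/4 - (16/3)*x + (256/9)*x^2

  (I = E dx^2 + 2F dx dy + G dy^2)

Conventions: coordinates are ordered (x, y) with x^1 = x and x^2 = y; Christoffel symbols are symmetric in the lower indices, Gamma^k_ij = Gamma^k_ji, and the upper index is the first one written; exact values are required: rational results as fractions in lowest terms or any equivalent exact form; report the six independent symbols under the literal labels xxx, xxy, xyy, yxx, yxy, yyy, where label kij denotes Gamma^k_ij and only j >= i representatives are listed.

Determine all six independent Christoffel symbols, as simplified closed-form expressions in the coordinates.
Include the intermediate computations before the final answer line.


E = 5/4 - (16/3)*x + (256/9)*x^2; F = -(9/2)*y^2 + 48*x*y^2; G = 1 + 81*y^4
Gamma^k_ij = (1/2) g^{kl} (d_i g_jl + d_j g_il - d_l g_ij), with g^inv = (1/(EG-F^2)) [[G, -F], [-F, E]]
first partials: E_x = -16/3 + (512/9)*x, E_y = 0, F_x = 48*y^2, F_y = -9*y + 96*x*y, G_x = 0, G_y = 324*y^3
D = EG - F^2 = 5/4 - (16/3)*x + (256/9)*x^2 + 81*y^4
expanded: Gamma^x_xx = (G E_x - 2F F_x + F E_y)/(2D), Gamma^x_xy = (G E_y - F G_x)/(2D), Gamma^x_yy = (2G F_y - G G_x - F G_y)/(2D), Gamma^y_xx = (2E F_x - E E_y - F E_x)/(2D), Gamma^y_xy = (E G_x - F E_y)/(2D), Gamma^y_yy = (E G_y - 2F F_y + F G_x)/(2D); substitute and cancel common factors

Answer: Gamma_xxx = (1024*x - 96)/(1024*x^2 - 192*x + 2916*y^4 + 45), Gamma_xxy = 0, Gamma_xyy = (3456*x*y - 324*y)/(1024*x^2 - 192*x + 2916*y^4 + 45), Gamma_yxx = 1728*y^2/(1024*x^2 - 192*x + 2916*y^4 + 45), Gamma_yxy = 0, Gamma_yyy = 5832*y^3/(1024*x^2 - 192*x + 2916*y^4 + 45)


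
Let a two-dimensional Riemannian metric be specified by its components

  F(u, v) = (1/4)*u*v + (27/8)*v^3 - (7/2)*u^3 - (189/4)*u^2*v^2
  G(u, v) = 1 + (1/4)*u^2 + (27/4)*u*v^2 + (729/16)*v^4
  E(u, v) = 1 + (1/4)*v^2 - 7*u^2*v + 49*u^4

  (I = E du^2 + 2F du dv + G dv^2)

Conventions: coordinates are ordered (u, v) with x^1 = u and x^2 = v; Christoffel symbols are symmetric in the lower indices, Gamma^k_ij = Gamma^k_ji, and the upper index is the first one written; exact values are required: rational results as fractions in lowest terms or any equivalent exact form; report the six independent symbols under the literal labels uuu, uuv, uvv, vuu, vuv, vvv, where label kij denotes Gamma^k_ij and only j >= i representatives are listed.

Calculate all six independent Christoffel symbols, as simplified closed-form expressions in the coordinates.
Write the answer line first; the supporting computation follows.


Answer: Gamma_uuu = (1568*u^3 - 112*u*v)/(784*u^4 - 112*u^2*v + 4*u^2 + 108*u*v^2 + 729*v^4 + 4*v^2 + 16), Gamma_uuv = (-56*u^2 + 4*v)/(784*u^4 - 112*u^2*v + 4*u^2 + 108*u*v^2 + 729*v^4 + 4*v^2 + 16), Gamma_uvv = (-1512*u^2*v + 108*v^2)/(784*u^4 - 112*u^2*v + 4*u^2 + 108*u*v^2 + 729*v^4 + 4*v^2 + 16), Gamma_vuu = (-112*u^2 - 1512*u*v^2)/(784*u^4 - 112*u^2*v + 4*u^2 + 108*u*v^2 + 729*v^4 + 4*v^2 + 16), Gamma_vuv = (4*u + 54*v^2)/(784*u^4 - 112*u^2*v + 4*u^2 + 108*u*v^2 + 729*v^4 + 4*v^2 + 16), Gamma_vvv = (108*u*v + 1458*v^3)/(784*u^4 - 112*u^2*v + 4*u^2 + 108*u*v^2 + 729*v^4 + 4*v^2 + 16)

E = 1 + (1/4)*v^2 - 7*u^2*v + 49*u^4; F = (1/4)*u*v + (27/8)*v^3 - (7/2)*u^3 - (189/4)*u^2*v^2; G = 1 + (1/4)*u^2 + (27/4)*u*v^2 + (729/16)*v^4
Gamma^k_ij = (1/2) g^{kl} (d_i g_jl + d_j g_il - d_l g_ij), with g^inv = (1/(EG-F^2)) [[G, -F], [-F, E]]
first partials: E_u = -14*u*v + 196*u^3, E_v = (1/2)*v - 7*u^2, F_u = (1/4)*v - (21/2)*u^2 - (189/2)*u*v^2, F_v = (1/4)*u + (81/8)*v^2 - (189/2)*u^2*v, G_u = (1/2)*u + (27/4)*v^2, G_v = (27/2)*u*v + (729/4)*v^3
D = EG - F^2 = 1 + (1/4)*v^2 + (1/4)*u^2 + (27/4)*u*v^2 - 7*u^2*v + (729/16)*v^4 + 49*u^4
expanded: Gamma^u_uu = (G E_u - 2F F_u + F E_v)/(2D), Gamma^u_uv = (G E_v - F G_u)/(2D), Gamma^u_vv = (2G F_v - G G_u - F G_v)/(2D), Gamma^v_uu = (2E F_u - E E_v - F E_u)/(2D), Gamma^v_uv = (E G_u - F E_v)/(2D), Gamma^v_vv = (E G_v - 2F F_v + F G_u)/(2D); substitute and cancel common factors


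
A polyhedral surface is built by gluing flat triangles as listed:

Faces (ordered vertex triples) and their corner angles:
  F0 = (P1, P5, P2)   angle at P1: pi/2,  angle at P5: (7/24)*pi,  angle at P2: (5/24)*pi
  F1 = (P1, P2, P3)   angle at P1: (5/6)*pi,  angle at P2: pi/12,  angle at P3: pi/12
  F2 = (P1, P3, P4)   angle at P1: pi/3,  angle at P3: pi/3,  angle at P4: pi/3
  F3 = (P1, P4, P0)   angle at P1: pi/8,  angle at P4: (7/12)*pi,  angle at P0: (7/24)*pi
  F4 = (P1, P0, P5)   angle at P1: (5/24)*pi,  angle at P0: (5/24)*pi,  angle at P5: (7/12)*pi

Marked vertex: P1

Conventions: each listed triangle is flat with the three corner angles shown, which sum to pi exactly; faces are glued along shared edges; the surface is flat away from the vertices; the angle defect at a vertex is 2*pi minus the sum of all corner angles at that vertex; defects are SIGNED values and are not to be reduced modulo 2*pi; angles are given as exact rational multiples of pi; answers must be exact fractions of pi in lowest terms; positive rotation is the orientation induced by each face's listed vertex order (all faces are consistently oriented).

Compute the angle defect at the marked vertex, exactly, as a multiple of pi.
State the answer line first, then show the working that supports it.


Answer: defect(P1) = 0

Sum of corner angles at P1: 2*pi
defect = 2*pi - 2*pi


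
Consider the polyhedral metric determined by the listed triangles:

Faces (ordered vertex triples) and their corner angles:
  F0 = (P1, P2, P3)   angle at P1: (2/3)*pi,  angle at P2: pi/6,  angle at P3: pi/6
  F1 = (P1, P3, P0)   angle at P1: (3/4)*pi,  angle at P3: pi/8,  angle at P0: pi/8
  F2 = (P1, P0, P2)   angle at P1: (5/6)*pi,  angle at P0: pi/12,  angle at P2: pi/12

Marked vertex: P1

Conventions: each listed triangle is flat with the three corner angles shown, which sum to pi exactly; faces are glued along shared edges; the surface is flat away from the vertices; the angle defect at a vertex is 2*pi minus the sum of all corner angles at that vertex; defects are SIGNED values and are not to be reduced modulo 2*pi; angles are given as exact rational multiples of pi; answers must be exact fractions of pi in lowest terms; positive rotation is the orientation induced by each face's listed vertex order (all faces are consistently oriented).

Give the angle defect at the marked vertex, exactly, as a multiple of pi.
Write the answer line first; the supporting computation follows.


Answer: defect(P1) = -pi/4

Sum of corner angles at P1: (9/4)*pi
defect = 2*pi - (9/4)*pi


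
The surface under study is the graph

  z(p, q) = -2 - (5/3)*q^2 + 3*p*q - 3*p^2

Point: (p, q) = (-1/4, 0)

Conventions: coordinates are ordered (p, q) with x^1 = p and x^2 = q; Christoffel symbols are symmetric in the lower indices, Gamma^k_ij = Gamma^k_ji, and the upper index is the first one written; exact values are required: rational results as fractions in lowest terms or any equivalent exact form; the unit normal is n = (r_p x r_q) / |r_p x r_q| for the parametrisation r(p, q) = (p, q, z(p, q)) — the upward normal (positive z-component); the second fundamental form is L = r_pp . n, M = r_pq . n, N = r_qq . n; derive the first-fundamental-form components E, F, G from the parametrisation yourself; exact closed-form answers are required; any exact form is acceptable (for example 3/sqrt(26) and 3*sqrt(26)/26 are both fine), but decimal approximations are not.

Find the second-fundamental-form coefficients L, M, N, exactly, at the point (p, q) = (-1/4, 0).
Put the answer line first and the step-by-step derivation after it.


Answer: L = -24*sqrt(61)/61, M = 12*sqrt(61)/61, N = -40*sqrt(61)/183

z_p = 3/2, z_q = -3/4, z_pp = -6, z_pq = 3, z_qq = -10/3
E = 13/4, F = -9/8, G = 25/16; answer radicand W^2 = 61/16
unnormalised second-form numerators: l = -6, m = 3, n = -10/3; L = l/sqrt(61/16), and similarly M = m/sqrt(W^2), N = n/sqrt(W^2)


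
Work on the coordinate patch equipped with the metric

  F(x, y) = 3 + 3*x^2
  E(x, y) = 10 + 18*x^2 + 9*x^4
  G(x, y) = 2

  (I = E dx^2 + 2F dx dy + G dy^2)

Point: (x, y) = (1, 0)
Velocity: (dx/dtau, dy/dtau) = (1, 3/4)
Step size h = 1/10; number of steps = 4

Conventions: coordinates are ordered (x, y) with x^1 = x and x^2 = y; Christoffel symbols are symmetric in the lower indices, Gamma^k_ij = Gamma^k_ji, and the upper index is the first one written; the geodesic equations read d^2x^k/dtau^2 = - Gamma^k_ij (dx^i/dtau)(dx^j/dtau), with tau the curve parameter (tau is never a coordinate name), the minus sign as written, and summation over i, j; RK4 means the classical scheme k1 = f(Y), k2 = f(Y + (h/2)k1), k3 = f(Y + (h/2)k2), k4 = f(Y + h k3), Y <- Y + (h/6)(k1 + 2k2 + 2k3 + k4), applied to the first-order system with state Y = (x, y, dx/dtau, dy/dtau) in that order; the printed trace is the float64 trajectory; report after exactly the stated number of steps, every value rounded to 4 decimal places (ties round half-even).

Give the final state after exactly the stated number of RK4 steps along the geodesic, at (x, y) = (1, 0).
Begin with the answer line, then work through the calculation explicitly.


Answer: x = 1.3391, y = 0.2909, dx/dtau = 0.7254, dy/dtau = 0.7108

f(Y) = (dx/dtau, dy/dtau, -Gamma^x_ij Y'^i Y'^j, -Gamma^y_ij Y'^i Y'^j) with the Gammas evaluated at the stage position; h = 0.100000; intermediate values shown to 6 dp
step 0: x = 1.0000, y = 0.0000, dx/dtau = 1.0000, dy/dtau = 0.7500
step 1:
  k1: at (x, y) = (1.000000, 0.000000), (dx/dtau, dy/dtau) = (1.000000, 0.750000); Gamma_xxx = 0.947368, Gamma_xxy = 0.000000, Gamma_xyy = 0.000000, Gamma_yxx = 0.157895, Gamma_yxy = 0.000000, Gamma_yyy = 0.000000; k1 = (1.000000, 0.750000, -0.947368, -0.157895)
  k2: at (x, y) = (1.050000, 0.037500), (dx/dtau, dy/dtau) = (0.952632, 0.742105); Gamma_xxx = 0.951003, Gamma_xxy = 0.000000, Gamma_xyy = 0.000000, Gamma_yxx = 0.150773, Gamma_yxy = 0.000000, Gamma_yyy = 0.000000; k2 = (0.952632, 0.742105, -0.863042, -0.136828)
  k3: at (x, y) = (1.047632, 0.037105), (dx/dtau, dy/dtau) = (0.956848, 0.743159); Gamma_xxx = 0.950890, Gamma_xxy = 0.000000, Gamma_xyy = 0.000000, Gamma_yxx = 0.151112, Gamma_yxy = 0.000000, Gamma_yyy = 0.000000; k3 = (0.956848, 0.743159, -0.870595, -0.138352)
  k4: at (x, y) = (1.095685, 0.074316), (dx/dtau, dy/dtau) = (0.912941, 0.736165); Gamma_xxx = 0.952144, Gamma_xxy = 0.000000, Gamma_xyy = 0.000000, Gamma_yxx = 0.144230, Gamma_yxy = 0.000000, Gamma_yyy = 0.000000; k4 = (0.912941, 0.736165, -0.793574, -0.120210)
  Y <- Y + (h/6)(k1 + 2k2 + 2k3 + k4): x = 1.0955, y = 0.0743, dx/dtau = 0.9132, dy/dtau = 0.7362
step 2:
  k1: at (x, y) = (1.095532, 0.074278), (dx/dtau, dy/dtau) = (0.913196, 0.736192); Gamma_xxx = 0.952143, Gamma_xxy = 0.000000, Gamma_xyy = 0.000000, Gamma_yxx = 0.144252, Gamma_yxy = 0.000000, Gamma_yyy = 0.000000; k1 = (0.913196, 0.736192, -0.794019, -0.120295)
  k2: at (x, y) = (1.141191, 0.111088), (dx/dtau, dy/dtau) = (0.873495, 0.730177); Gamma_xxx = 0.951453, Gamma_xxy = 0.000000, Gamma_xyy = 0.000000, Gamma_yxx = 0.137753, Gamma_yxy = 0.000000, Gamma_yyy = 0.000000; k2 = (0.873495, 0.730177, -0.725953, -0.105105)
  k3: at (x, y) = (1.139206, 0.110787), (dx/dtau, dy/dtau) = (0.876899, 0.730937); Gamma_xxx = 0.951518, Gamma_xxy = 0.000000, Gamma_xyy = 0.000000, Gamma_yxx = 0.138034, Gamma_yxy = 0.000000, Gamma_yyy = 0.000000; k3 = (0.876899, 0.730937, -0.731671, -0.106141)
  k4: at (x, y) = (1.183222, 0.147372), (dx/dtau, dy/dtau) = (0.840029, 0.725578); Gamma_xxx = 0.949385, Gamma_xxy = 0.000000, Gamma_xyy = 0.000000, Gamma_yxx = 0.131858, Gamma_yxy = 0.000000, Gamma_yyy = 0.000000; k4 = (0.840029, 0.725578, -0.669933, -0.093046)
  Y <- Y + (h/6)(k1 + 2k2 + 2k3 + k4): x = 1.1831, y = 0.1473, dx/dtau = 0.8402, dy/dtau = 0.7256
step 3:
  k1: at (x, y) = (1.183099, 0.147345), (dx/dtau, dy/dtau) = (0.840210, 0.725595); Gamma_xxx = 0.949393, Gamma_xxy = 0.000000, Gamma_xyy = 0.000000, Gamma_yxx = 0.131875, Gamma_yxy = 0.000000, Gamma_yyy = 0.000000; k1 = (0.840210, 0.725595, -0.670226, -0.093098)
  k2: at (x, y) = (1.225109, 0.183625), (dx/dtau, dy/dtau) = (0.806698, 0.720940); Gamma_xxx = 0.946122, Gamma_xxy = 0.000000, Gamma_xyy = 0.000000, Gamma_yxx = 0.126105, Gamma_yxy = 0.000000, Gamma_yyy = 0.000000; k2 = (0.806698, 0.720940, -0.615700, -0.082064)
  k3: at (x, y) = (1.223433, 0.183392), (dx/dtau, dy/dtau) = (0.809425, 0.721492); Gamma_xxx = 0.946273, Gamma_xxy = 0.000000, Gamma_xyy = 0.000000, Gamma_yxx = 0.126332, Gamma_yxy = 0.000000, Gamma_yyy = 0.000000; k3 = (0.809425, 0.721492, -0.619968, -0.082769)
  k4: at (x, y) = (1.264041, 0.219494), (dx/dtau, dy/dtau) = (0.778213, 0.717318); Gamma_xxx = 0.942139, Gamma_xxy = 0.000000, Gamma_xyy = 0.000000, Gamma_yxx = 0.120889, Gamma_yxy = 0.000000, Gamma_yyy = 0.000000; k4 = (0.778213, 0.717318, -0.570574, -0.073212)
  Y <- Y + (h/6)(k1 + 2k2 + 2k3 + k4): x = 1.2639, y = 0.2195, dx/dtau = 0.7783, dy/dtau = 0.7173
step 4:
  k1: at (x, y) = (1.263943, 0.219474), (dx/dtau, dy/dtau) = (0.778341, 0.717329); Gamma_xxx = 0.942150, Gamma_xxy = 0.000000, Gamma_xyy = 0.000000, Gamma_yxx = 0.120902, Gamma_yxy = 0.000000, Gamma_yyy = 0.000000; k1 = (0.778341, 0.717329, -0.570768, -0.073244)
  k2: at (x, y) = (1.302860, 0.255341), (dx/dtau, dy/dtau) = (0.749802, 0.713667); Gamma_xxx = 0.937368, Gamma_xxy = 0.000000, Gamma_xyy = 0.000000, Gamma_yxx = 0.115834, Gamma_yxy = 0.000000, Gamma_yyy = 0.000000; k2 = (0.749802, 0.713667, -0.526992, -0.065122)
  k3: at (x, y) = (1.301433, 0.255158), (dx/dtau, dy/dtau) = (0.751991, 0.714073); Gamma_xxx = 0.937556, Gamma_xxy = 0.000000, Gamma_xyy = 0.000000, Gamma_yxx = 0.116017, Gamma_yxy = 0.000000, Gamma_yyy = 0.000000; k3 = (0.751991, 0.714073, -0.530179, -0.065607)
  k4: at (x, y) = (1.339142, 0.290882), (dx/dtau, dy/dtau) = (0.725323, 0.710768); Gamma_xxx = 0.932272, Gamma_xxy = 0.000000, Gamma_xyy = 0.000000, Gamma_yxx = 0.111251, Gamma_yxy = 0.000000, Gamma_yyy = 0.000000; k4 = (0.725323, 0.710768, -0.490462, -0.058528)
  Y <- Y + (h/6)(k1 + 2k2 + 2k3 + k4): x = 1.3391, y = 0.2909, dx/dtau = 0.7254, dy/dtau = 0.7108


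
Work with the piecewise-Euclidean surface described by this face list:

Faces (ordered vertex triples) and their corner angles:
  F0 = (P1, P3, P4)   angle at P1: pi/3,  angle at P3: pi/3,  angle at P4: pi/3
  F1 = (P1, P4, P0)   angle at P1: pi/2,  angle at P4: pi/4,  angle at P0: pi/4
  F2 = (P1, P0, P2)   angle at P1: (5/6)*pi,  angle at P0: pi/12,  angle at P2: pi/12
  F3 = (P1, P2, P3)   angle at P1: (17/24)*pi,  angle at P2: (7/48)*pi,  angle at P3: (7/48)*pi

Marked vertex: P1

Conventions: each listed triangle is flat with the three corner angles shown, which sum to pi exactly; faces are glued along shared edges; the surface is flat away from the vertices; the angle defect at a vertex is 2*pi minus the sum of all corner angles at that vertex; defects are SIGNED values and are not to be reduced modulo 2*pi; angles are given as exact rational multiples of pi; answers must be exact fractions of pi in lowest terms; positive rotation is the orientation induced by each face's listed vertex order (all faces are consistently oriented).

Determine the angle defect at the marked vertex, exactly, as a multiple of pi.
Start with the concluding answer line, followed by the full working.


Answer: defect(P1) = (-3/8)*pi

Sum of corner angles at P1: (19/8)*pi
defect = 2*pi - (19/8)*pi


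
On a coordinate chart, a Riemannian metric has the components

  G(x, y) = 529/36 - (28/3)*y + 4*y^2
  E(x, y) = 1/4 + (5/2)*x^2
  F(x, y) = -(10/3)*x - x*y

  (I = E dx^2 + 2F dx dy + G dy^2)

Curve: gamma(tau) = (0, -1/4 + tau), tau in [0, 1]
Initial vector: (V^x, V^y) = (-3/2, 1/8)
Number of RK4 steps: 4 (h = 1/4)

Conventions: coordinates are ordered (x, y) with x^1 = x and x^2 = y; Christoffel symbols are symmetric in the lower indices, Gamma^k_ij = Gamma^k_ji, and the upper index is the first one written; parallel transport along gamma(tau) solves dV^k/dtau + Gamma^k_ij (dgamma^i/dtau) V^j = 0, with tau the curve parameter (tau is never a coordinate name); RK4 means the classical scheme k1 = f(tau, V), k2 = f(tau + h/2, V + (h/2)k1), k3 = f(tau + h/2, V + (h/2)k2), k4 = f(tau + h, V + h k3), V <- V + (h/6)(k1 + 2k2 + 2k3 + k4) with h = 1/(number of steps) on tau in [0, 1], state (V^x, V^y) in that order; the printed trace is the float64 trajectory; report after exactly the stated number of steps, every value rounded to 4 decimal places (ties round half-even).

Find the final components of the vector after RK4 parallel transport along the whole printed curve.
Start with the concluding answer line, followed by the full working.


Answer: V^x = -1.5000, V^y = 0.1648

gamma'(tau) = (0, 1); f(tau, V)^k = -Gamma^k_ij(gamma(tau)) gamma'^i(tau) V^j; h = 1/4; intermediate values shown to 6 dp
curve data and Christoffel symbols at the stage parameters:
  tau = 0.000000: gamma = (0.000000, -0.250000), gamma' = (0.000000, 1.000000); Gamma_xxx = 0.000000, Gamma_xxy = 0.000000, Gamma_xyy = 0.000000, Gamma_yxx = -0.178457, Gamma_yxy = 0.000000, Gamma_yyy = -0.327974
  tau = 0.125000: gamma = (0.000000, -0.125000), gamma' = (0.000000, 1.000000); Gamma_xxx = 0.000000, Gamma_xxy = 0.000000, Gamma_xyy = 0.000000, Gamma_yxx = -0.201483, Gamma_yxy = 0.000000, Gamma_yyy = -0.324466
  tau = 0.250000: gamma = (0.000000, 0.000000), gamma' = (0.000000, 1.000000); Gamma_xxx = 0.000000, Gamma_xxy = 0.000000, Gamma_xyy = 0.000000, Gamma_yxx = -0.226843, Gamma_yxy = 0.000000, Gamma_yyy = -0.317580
  tau = 0.375000: gamma = (0.000000, 0.125000), gamma' = (0.000000, 1.000000); Gamma_xxx = 0.000000, Gamma_xxy = 0.000000, Gamma_xyy = 0.000000, Gamma_yxx = -0.254471, Gamma_yxy = 0.000000, Gamma_yyy = -0.306592
  tau = 0.500000: gamma = (0.000000, 0.250000), gamma' = (0.000000, 1.000000); Gamma_xxx = 0.000000, Gamma_xxy = 0.000000, Gamma_xyy = 0.000000, Gamma_yxx = -0.284141, Gamma_yxy = 0.000000, Gamma_yyy = -0.290749
  tau = 0.625000: gamma = (0.000000, 0.375000), gamma' = (0.000000, 1.000000); Gamma_xxx = 0.000000, Gamma_xxy = 0.000000, Gamma_xyy = 0.000000, Gamma_yxx = -0.315416, Gamma_yxy = 0.000000, Gamma_yyy = -0.269344
  tau = 0.750000: gamma = (0.000000, 0.500000), gamma' = (0.000000, 1.000000); Gamma_xxx = 0.000000, Gamma_xxy = 0.000000, Gamma_xyy = 0.000000, Gamma_yxx = -0.347607, Gamma_yxy = 0.000000, Gamma_yyy = -0.241814
  tau = 0.875000: gamma = (0.000000, 0.625000), gamma' = (0.000000, 1.000000); Gamma_xxx = 0.000000, Gamma_xxy = 0.000000, Gamma_xyy = 0.000000, Gamma_yxx = -0.379747, Gamma_yxy = 0.000000, Gamma_yyy = -0.207861
  tau = 1.000000: gamma = (0.000000, 0.750000), gamma' = (0.000000, 1.000000); Gamma_xxx = 0.000000, Gamma_xxy = 0.000000, Gamma_xyy = 0.000000, Gamma_yxx = -0.410615, Gamma_yxy = 0.000000, Gamma_yyy = -0.167598
step 0: V^x = -1.5000, V^y = 0.1250
step 1: k1 = (0.000000, 0.040997), k2 = (0.000000, 0.042221), k3 = (0.000000, 0.042271), k4 = (0.000000, 0.043054); V <- V + (h/6)(k1 + 2k2 + 2k3 + k4): V^x = -1.5000, V^y = 0.1355
step 2: k1 = (0.000000, 0.043046), k2 = (0.000000, 0.043206), k3 = (0.000000, 0.043212), k4 = (0.000000, 0.042550); V <- V + (h/6)(k1 + 2k2 + 2k3 + k4): V^x = -1.5000, V^y = 0.1463
step 3: k1 = (0.000000, 0.042540), k2 = (0.000000, 0.040840), k3 = (0.000000, 0.040783), k4 = (0.000000, 0.037845); V <- V + (h/6)(k1 + 2k2 + 2k3 + k4): V^x = -1.5000, V^y = 0.1565
step 4: k1 = (0.000000, 0.037835), k2 = (0.000000, 0.033506), k3 = (0.000000, 0.033393), k4 = (0.000000, 0.027622); V <- V + (h/6)(k1 + 2k2 + 2k3 + k4): V^x = -1.5000, V^y = 0.1648


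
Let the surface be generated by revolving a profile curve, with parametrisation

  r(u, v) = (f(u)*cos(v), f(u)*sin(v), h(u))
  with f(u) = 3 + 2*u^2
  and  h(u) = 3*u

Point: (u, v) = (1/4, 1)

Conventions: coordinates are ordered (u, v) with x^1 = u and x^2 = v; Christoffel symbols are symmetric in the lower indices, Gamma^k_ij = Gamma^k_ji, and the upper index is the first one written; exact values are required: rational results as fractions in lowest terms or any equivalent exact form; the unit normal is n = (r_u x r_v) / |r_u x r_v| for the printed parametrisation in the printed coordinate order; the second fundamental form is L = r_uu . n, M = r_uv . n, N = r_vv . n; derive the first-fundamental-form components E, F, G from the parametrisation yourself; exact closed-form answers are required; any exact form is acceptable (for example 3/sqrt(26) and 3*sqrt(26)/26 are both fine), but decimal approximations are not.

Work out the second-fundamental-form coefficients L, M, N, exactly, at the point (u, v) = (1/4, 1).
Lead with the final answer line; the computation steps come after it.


Answer: L = -6*sqrt(10)/5, M = 0, N = 15*sqrt(10)/16

f = 25/8, f' = 1, f'' = 4, h' = 3, h'' = 0
E = 10, F = 0, G = 625/64; answer radicand W^2 = 10
unnormalised second-form numerators: l = -12, m = 0, n = 75/8; L = l/sqrt(10), and similarly M = m/sqrt(W^2), N = n/sqrt(W^2)


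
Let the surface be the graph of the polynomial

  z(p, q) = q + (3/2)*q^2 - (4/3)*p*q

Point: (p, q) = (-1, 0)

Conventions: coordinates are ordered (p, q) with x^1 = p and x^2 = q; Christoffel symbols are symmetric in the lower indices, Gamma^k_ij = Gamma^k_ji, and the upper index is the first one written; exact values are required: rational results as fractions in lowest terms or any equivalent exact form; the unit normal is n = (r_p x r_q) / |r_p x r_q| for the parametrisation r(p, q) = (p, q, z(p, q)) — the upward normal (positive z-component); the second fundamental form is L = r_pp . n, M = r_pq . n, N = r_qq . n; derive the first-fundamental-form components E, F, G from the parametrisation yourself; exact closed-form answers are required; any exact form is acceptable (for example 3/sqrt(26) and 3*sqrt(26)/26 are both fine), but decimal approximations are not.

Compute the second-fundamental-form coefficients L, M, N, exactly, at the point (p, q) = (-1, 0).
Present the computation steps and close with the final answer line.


z_p = 0, z_q = 7/3, z_pp = 0, z_pq = -4/3, z_qq = 3
E = 1, F = 0, G = 58/9; answer radicand W^2 = 58/9
unnormalised second-form numerators: l = 0, m = -4/3, n = 3; L = l/sqrt(58/9), and similarly M = m/sqrt(W^2), N = n/sqrt(W^2)

Answer: L = 0, M = -2*sqrt(58)/29, N = 9*sqrt(58)/58


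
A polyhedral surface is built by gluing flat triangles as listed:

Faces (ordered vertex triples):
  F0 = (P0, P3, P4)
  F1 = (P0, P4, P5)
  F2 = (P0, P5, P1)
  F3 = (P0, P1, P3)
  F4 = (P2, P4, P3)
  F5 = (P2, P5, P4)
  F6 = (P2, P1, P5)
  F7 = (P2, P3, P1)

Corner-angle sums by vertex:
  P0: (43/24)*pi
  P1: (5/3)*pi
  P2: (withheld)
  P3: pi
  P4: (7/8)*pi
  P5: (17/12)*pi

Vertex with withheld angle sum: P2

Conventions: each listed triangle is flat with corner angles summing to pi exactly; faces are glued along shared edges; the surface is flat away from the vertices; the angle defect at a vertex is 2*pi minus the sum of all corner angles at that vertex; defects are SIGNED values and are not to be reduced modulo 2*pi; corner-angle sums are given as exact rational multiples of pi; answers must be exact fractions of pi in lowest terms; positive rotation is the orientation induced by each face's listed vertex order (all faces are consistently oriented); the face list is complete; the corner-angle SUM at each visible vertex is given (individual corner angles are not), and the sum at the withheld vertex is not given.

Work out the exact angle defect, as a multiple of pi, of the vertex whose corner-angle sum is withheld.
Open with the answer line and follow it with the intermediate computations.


Answer: defect(P2) = (3/4)*pi

V = 6, E = 12, F = 8; chi = V - E + F = 2
Gauss-Bonnet: total defect = 2*pi*chi = 4*pi; visible defects sum to (13/4)*pi


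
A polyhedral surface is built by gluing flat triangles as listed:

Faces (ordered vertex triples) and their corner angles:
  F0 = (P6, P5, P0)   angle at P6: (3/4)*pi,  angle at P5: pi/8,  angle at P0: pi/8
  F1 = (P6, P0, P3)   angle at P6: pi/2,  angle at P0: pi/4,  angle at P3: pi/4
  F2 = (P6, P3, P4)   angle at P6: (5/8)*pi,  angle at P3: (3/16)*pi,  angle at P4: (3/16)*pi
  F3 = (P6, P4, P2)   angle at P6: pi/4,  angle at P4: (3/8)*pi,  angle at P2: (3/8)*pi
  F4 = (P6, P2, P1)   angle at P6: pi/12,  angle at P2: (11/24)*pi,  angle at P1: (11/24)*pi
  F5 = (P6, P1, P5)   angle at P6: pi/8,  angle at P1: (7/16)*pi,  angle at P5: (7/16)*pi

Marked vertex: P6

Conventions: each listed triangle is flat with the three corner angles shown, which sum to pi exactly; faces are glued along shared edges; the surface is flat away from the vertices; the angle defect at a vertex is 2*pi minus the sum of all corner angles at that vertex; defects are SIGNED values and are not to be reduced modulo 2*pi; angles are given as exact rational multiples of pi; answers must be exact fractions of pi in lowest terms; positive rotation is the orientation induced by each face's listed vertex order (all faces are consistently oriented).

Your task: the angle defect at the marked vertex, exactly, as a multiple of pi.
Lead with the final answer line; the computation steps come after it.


Answer: defect(P6) = -pi/3

Sum of corner angles at P6: (7/3)*pi
defect = 2*pi - (7/3)*pi


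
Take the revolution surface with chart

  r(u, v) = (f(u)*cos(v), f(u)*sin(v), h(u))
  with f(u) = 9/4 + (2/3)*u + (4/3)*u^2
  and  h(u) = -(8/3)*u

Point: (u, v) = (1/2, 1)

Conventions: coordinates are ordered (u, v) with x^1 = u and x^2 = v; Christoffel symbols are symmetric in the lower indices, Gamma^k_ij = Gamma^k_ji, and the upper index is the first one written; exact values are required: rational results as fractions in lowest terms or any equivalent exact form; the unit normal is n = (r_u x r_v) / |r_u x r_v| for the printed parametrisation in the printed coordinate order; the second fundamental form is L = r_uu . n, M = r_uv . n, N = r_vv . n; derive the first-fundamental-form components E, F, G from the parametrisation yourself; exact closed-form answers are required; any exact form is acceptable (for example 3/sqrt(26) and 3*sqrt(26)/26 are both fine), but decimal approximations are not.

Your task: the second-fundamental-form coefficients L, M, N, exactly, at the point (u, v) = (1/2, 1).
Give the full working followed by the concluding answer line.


f = 35/12, f' = 2, f'' = 8/3, h' = -8/3, h'' = 0
E = 100/9, F = 0, G = 1225/144; answer radicand W^2 = 100/9
unnormalised second-form numerators: l = 64/9, m = 0, n = -70/9; L = l/sqrt(100/9), and similarly M = m/sqrt(W^2), N = n/sqrt(W^2)

Answer: L = 32/15, M = 0, N = -7/3
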